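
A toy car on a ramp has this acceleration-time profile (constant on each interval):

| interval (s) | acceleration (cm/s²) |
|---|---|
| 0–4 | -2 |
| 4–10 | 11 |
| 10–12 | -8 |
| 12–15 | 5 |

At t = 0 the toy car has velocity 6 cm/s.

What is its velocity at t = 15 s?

63 cm/s

Δv equals the area under the a-t graph; then v = v₀ + Δv.
0–4 s: -2 × 4 = -8 cm/s
4–10 s: 11 × 6 = 66 cm/s
10–12 s: -8 × 2 = -16 cm/s
12–15 s: 5 × 3 = 15 cm/s
Δv = 57 cm/s, so v(15) = 6 + (57) = 63 cm/s.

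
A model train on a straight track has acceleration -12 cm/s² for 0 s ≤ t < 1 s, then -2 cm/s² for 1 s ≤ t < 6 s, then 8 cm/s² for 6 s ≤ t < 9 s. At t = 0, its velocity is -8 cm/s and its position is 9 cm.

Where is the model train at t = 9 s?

On each constant-a segment, Δv = aΔt and Δx = v₀Δt + ½aΔt²; chain segment to segment.
0–1 s: v starts -8 cm/s; Δx = -8·1 + ½·-12·1² = -14 cm; v ends -20 cm/s.
1–6 s: v starts -20 cm/s; Δx = -20·5 + ½·-2·5² = -125 cm; v ends -30 cm/s.
6–9 s: v starts -30 cm/s; Δx = -30·3 + ½·8·3² = -54 cm; v ends -6 cm/s.
x(9) = 9 + Σ Δx = -184 cm.

-184 cm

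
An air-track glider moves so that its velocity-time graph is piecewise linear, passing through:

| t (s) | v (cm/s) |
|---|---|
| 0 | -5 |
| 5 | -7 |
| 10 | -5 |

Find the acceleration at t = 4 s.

-0.4 cm/s²

Acceleration is the slope of the v-t graph on 0–5 s: (-7 − -5)/(5 − 0) = -0.4 cm/s².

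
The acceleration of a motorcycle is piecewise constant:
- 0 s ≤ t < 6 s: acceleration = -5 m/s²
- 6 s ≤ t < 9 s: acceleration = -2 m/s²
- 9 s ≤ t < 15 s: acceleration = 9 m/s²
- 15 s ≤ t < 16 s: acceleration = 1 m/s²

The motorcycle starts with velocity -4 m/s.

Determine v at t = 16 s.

Δv equals the area under the a-t graph; then v = v₀ + Δv.
0–6 s: -5 × 6 = -30 m/s
6–9 s: -2 × 3 = -6 m/s
9–15 s: 9 × 6 = 54 m/s
15–16 s: 1 × 1 = 1 m/s
Δv = 19 m/s, so v(16) = -4 + (19) = 15 m/s.

15 m/s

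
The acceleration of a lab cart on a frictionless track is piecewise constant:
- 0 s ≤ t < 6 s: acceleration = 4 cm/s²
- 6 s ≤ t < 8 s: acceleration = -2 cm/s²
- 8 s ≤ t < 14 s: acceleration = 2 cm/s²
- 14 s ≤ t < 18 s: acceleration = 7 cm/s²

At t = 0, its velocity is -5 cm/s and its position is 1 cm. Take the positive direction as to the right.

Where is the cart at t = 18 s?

367 cm

On each constant-a segment, Δv = aΔt and Δx = v₀Δt + ½aΔt²; chain segment to segment.
0–6 s: v starts -5 cm/s; Δx = -5·6 + ½·4·6² = 42 cm; v ends 19 cm/s.
6–8 s: v starts 19 cm/s; Δx = 19·2 + ½·-2·2² = 34 cm; v ends 15 cm/s.
8–14 s: v starts 15 cm/s; Δx = 15·6 + ½·2·6² = 126 cm; v ends 27 cm/s.
14–18 s: v starts 27 cm/s; Δx = 27·4 + ½·7·4² = 164 cm; v ends 55 cm/s.
x(18) = 1 + Σ Δx = 367 cm.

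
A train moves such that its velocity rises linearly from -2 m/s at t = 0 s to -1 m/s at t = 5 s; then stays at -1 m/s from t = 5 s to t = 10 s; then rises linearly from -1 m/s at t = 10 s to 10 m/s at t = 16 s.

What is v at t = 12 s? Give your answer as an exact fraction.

8/3 m/s

On 10–16 s the graph is linear from -1 to 10 m/s: v(12) = -1 + (10 − -1)·(12 − 10)/(16 − 10) = 8/3 m/s.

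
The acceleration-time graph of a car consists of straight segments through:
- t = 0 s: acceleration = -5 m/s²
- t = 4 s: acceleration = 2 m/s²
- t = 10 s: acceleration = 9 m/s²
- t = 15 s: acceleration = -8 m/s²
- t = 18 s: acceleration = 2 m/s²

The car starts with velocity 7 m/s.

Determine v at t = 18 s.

Δv equals the area under the a-t graph; then v = v₀ + Δv.
0–4 s: ½(-5 + 2)(4) = -6 m/s
4–10 s: ½(2 + 9)(6) = 33 m/s
10–15 s: ½(9 + -8)(5) = 2.5 m/s
15–18 s: ½(-8 + 2)(3) = -9 m/s
Δv = 20.5 m/s, so v(18) = 7 + (20.5) = 27.5 m/s.

27.5 m/s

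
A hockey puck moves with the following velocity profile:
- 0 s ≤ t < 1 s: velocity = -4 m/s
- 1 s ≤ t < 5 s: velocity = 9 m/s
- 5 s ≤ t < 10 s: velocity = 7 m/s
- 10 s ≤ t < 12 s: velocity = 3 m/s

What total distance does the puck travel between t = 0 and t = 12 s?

81 m

Distance (not displacement) is the total path length: add the absolute areas under v-t.
0–1 s: |-4| × 1 = 4 m
1–5 s: |9| × 4 = 36 m
5–10 s: |7| × 5 = 35 m
10–12 s: |3| × 2 = 6 m
Total distance = 81 m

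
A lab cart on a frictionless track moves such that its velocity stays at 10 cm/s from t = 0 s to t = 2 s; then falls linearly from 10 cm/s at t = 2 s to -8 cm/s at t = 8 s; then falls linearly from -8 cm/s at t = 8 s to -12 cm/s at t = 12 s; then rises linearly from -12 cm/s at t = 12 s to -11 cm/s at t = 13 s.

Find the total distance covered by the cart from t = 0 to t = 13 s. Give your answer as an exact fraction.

593/6 cm

Distance (not displacement) is the total path length: add the absolute areas under v-t.
0–2 s: |10| × 2 = 20 cm
2–8 s: v = 0 at t = 16/3 s; triangle areas 50/3 + 32/3 = 82/3 cm
8–12 s: |½(-8 + -12)(4)| = 40 cm
12–13 s: |½(-12 + -11)(1)| = 11.5 cm
Total distance = 593/6 cm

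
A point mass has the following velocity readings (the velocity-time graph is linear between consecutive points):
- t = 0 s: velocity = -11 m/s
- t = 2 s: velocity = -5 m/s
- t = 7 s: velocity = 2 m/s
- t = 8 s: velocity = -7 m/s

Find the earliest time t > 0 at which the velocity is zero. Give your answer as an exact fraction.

t = 39/7 s

v changes sign on 2–7 s (from -5 to 2); the graph is linear there, so v = 0 at t = 2 + (5)·(7 − 2)/(2 − -5) = 39/7 s.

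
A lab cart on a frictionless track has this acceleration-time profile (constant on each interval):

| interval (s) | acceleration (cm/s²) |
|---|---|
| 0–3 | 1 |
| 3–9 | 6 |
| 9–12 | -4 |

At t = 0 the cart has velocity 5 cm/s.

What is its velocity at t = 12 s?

Δv equals the area under the a-t graph; then v = v₀ + Δv.
0–3 s: 1 × 3 = 3 cm/s
3–9 s: 6 × 6 = 36 cm/s
9–12 s: -4 × 3 = -12 cm/s
Δv = 27 cm/s, so v(12) = 5 + (27) = 32 cm/s.

32 cm/s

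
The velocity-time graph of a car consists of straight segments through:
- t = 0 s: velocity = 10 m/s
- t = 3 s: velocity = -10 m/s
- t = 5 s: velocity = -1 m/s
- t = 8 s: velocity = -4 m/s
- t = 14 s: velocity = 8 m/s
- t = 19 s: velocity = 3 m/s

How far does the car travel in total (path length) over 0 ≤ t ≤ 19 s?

Total distance travelled is ∫|v| dt — sum the magnitudes of each area piece.
0–3 s: v = 0 at t = 1.5 s; triangle areas 7.5 + 7.5 = 15 m
3–5 s: |½(-10 + -1)(2)| = 11 m
5–8 s: |½(-1 + -4)(3)| = 7.5 m
8–14 s: v = 0 at t = 10 s; triangle areas 4 + 16 = 20 m
14–19 s: |½(8 + 3)(5)| = 27.5 m
Total distance = 81 m

81 m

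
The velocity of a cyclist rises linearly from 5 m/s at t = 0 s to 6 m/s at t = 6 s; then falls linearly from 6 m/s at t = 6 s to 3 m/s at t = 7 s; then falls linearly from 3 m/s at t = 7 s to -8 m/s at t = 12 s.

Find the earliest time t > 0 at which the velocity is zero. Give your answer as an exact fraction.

v changes sign on 7–12 s (from 3 to -8); the graph is linear there, so v = 0 at t = 7 + (-3)·(12 − 7)/(-8 − 3) = 92/11 s.

t = 92/11 s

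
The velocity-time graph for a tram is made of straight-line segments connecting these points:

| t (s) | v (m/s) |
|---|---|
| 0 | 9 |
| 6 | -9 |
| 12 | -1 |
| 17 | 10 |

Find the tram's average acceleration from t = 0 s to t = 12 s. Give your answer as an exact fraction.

-5/6 m/s²

Average acceleration = Δv/Δt = (-1 − 9)/(12 − 0) = -5/6 m/s².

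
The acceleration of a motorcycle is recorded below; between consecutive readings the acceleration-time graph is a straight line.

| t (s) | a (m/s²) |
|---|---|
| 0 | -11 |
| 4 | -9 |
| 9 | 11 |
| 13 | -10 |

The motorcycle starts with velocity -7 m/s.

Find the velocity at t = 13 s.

Δv equals the area under the a-t graph; then v = v₀ + Δv.
0–4 s: ½(-11 + -9)(4) = -40 m/s
4–9 s: ½(-9 + 11)(5) = 5 m/s
9–13 s: ½(11 + -10)(4) = 2 m/s
Δv = -33 m/s, so v(13) = -7 + (-33) = -40 m/s.

-40 m/s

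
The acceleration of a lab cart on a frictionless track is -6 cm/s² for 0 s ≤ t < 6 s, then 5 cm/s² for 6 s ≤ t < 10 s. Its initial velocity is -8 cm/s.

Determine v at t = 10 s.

Δv equals the area under the a-t graph; then v = v₀ + Δv.
0–6 s: -6 × 6 = -36 cm/s
6–10 s: 5 × 4 = 20 cm/s
Δv = -16 cm/s, so v(10) = -8 + (-16) = -24 cm/s.

-24 cm/s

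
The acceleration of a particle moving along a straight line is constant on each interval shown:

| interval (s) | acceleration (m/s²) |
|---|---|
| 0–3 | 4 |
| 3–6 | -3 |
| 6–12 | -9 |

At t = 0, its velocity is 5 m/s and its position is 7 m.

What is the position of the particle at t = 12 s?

On each constant-a segment, Δv = aΔt and Δx = v₀Δt + ½aΔt²; chain segment to segment.
0–3 s: v starts 5 m/s; Δx = 5·3 + ½·4·3² = 33 m; v ends 17 m/s.
3–6 s: v starts 17 m/s; Δx = 17·3 + ½·-3·3² = 37.5 m; v ends 8 m/s.
6–12 s: v starts 8 m/s; Δx = 8·6 + ½·-9·6² = -114 m; v ends -46 m/s.
x(12) = 7 + Σ Δx = -36.5 m.

-36.5 m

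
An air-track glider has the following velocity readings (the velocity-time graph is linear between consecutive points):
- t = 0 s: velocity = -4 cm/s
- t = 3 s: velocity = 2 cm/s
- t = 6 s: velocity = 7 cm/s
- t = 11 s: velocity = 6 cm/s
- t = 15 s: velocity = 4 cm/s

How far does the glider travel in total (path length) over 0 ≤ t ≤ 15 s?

Distance (not displacement) is the total path length: add the absolute areas under v-t.
0–3 s: v = 0 at t = 2 s; triangle areas 4 + 1 = 5 cm
3–6 s: |½(2 + 7)(3)| = 13.5 cm
6–11 s: |½(7 + 6)(5)| = 32.5 cm
11–15 s: |½(6 + 4)(4)| = 20 cm
Total distance = 71 cm

71 cm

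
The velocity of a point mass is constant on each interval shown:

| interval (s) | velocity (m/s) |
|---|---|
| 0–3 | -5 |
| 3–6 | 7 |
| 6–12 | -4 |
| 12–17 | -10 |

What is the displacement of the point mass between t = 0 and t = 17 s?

Net displacement equals the area under the velocity-time graph (areas below the axis count negative).
0–3 s: -5 × 3 = -15 m
3–6 s: 7 × 3 = 21 m
6–12 s: -4 × 6 = -24 m
12–17 s: -10 × 5 = -50 m
Net displacement = -68 m

-68 m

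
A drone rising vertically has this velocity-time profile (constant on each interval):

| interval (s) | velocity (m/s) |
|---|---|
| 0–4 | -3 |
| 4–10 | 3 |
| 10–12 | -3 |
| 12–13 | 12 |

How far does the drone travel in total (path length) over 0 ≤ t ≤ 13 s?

Distance (not displacement) is the total path length: add the absolute areas under v-t.
0–4 s: |-3| × 4 = 12 m
4–10 s: |3| × 6 = 18 m
10–12 s: |-3| × 2 = 6 m
12–13 s: |12| × 1 = 12 m
Total distance = 48 m

48 m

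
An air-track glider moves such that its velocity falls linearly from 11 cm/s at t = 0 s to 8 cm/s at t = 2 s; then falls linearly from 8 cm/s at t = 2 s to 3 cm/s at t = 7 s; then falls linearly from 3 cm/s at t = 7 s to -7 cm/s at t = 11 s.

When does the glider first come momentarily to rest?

v changes sign on 7–11 s (from 3 to -7); the graph is linear there, so v = 0 at t = 7 + (-3)·(11 − 7)/(-7 − 3) = 8.2 s.

t = 8.2 s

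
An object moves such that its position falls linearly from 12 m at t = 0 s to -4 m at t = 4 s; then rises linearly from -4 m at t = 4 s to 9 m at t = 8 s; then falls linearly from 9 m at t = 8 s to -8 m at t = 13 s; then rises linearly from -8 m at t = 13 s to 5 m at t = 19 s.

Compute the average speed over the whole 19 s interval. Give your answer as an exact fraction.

Average speed = (total path length)/(elapsed time); on a piecewise-linear x-t graph the path length is Σ|Δx|.
0–4 s: |Δx| = |-4 − 12| = 16 m
4–8 s: |Δx| = |9 − -4| = 13 m
8–13 s: |Δx| = |-8 − 9| = 17 m
13–19 s: |Δx| = |5 − -8| = 13 m
Total path = 59 m; average speed = 59/19 = 59/19 m/s.

59/19 m/s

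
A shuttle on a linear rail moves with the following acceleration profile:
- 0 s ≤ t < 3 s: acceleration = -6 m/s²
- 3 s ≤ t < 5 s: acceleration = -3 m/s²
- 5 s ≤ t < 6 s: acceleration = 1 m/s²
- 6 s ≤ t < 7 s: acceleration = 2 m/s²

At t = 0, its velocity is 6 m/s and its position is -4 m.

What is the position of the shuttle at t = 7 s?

On each constant-a segment, Δv = aΔt and Δx = v₀Δt + ½aΔt²; chain segment to segment.
0–3 s: v starts 6 m/s; Δx = 6·3 + ½·-6·3² = -9 m; v ends -12 m/s.
3–5 s: v starts -12 m/s; Δx = -12·2 + ½·-3·2² = -30 m; v ends -18 m/s.
5–6 s: v starts -18 m/s; Δx = -18·1 + ½·1·1² = -17.5 m; v ends -17 m/s.
6–7 s: v starts -17 m/s; Δx = -17·1 + ½·2·1² = -16 m; v ends -15 m/s.
x(7) = -4 + Σ Δx = -76.5 m.

-76.5 m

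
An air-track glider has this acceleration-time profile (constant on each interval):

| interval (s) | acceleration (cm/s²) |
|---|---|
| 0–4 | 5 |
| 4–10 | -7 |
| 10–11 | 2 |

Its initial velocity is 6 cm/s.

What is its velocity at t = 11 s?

-14 cm/s

Δv equals the area under the a-t graph; then v = v₀ + Δv.
0–4 s: 5 × 4 = 20 cm/s
4–10 s: -7 × 6 = -42 cm/s
10–11 s: 2 × 1 = 2 cm/s
Δv = -20 cm/s, so v(11) = 6 + (-20) = -14 cm/s.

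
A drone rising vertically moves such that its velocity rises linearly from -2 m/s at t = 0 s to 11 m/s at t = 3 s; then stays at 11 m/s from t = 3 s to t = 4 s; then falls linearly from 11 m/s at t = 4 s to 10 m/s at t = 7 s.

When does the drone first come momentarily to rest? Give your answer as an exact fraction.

v changes sign on 0–3 s (from -2 to 11); the graph is linear there, so v = 0 at t = 0 + (2)·(3 − 0)/(11 − -2) = 6/13 s.

t = 6/13 s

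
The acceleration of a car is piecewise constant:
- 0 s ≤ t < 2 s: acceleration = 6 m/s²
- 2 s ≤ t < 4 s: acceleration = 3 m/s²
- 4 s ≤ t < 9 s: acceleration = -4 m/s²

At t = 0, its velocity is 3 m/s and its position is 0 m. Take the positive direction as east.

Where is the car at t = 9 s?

On each constant-a segment, Δv = aΔt and Δx = v₀Δt + ½aΔt²; chain segment to segment.
0–2 s: v starts 3 m/s; Δx = 3·2 + ½·6·2² = 18 m; v ends 15 m/s.
2–4 s: v starts 15 m/s; Δx = 15·2 + ½·3·2² = 36 m; v ends 21 m/s.
4–9 s: v starts 21 m/s; Δx = 21·5 + ½·-4·5² = 55 m; v ends 1 m/s.
x(9) = 0 + Σ Δx = 109 m.

109 m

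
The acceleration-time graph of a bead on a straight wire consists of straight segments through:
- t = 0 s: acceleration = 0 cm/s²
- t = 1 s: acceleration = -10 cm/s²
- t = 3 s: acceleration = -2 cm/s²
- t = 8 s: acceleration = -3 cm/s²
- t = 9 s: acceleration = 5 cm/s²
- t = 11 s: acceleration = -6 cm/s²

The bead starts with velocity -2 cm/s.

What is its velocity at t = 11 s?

-31.5 cm/s

Δv equals the area under the a-t graph; then v = v₀ + Δv.
0–1 s: ½(0 + -10)(1) = -5 cm/s
1–3 s: ½(-10 + -2)(2) = -12 cm/s
3–8 s: ½(-2 + -3)(5) = -12.5 cm/s
8–9 s: ½(-3 + 5)(1) = 1 cm/s
9–11 s: ½(5 + -6)(2) = -1 cm/s
Δv = -29.5 cm/s, so v(11) = -2 + (-29.5) = -31.5 cm/s.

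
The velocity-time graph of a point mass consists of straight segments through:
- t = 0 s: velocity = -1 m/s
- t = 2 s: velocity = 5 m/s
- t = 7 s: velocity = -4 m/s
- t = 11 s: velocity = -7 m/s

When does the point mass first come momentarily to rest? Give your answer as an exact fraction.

v changes sign on 0–2 s (from -1 to 5); the graph is linear there, so v = 0 at t = 0 + (1)·(2 − 0)/(5 − -1) = 1/3 s.

t = 1/3 s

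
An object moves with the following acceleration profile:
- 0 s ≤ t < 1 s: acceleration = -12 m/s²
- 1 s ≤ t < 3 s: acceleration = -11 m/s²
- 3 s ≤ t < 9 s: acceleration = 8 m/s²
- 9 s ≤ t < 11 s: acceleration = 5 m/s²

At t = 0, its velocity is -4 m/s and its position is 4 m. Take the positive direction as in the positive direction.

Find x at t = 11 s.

-114 m

On each constant-a segment, Δv = aΔt and Δx = v₀Δt + ½aΔt²; chain segment to segment.
0–1 s: v starts -4 m/s; Δx = -4·1 + ½·-12·1² = -10 m; v ends -16 m/s.
1–3 s: v starts -16 m/s; Δx = -16·2 + ½·-11·2² = -54 m; v ends -38 m/s.
3–9 s: v starts -38 m/s; Δx = -38·6 + ½·8·6² = -84 m; v ends 10 m/s.
9–11 s: v starts 10 m/s; Δx = 10·2 + ½·5·2² = 30 m; v ends 20 m/s.
x(11) = 4 + Σ Δx = -114 m.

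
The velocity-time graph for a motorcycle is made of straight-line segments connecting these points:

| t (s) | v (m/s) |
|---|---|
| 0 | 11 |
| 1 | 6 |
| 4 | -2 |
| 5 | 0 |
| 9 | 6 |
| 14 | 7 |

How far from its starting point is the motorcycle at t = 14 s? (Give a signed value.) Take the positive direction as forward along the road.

Net displacement equals the area under the velocity-time graph (areas below the axis count negative).
0–1 s: ½(11 + 6)(1) = 8.5 m
1–4 s: ½(6 + -2)(3) = 6 m
4–5 s: ½(-2 + 0)(1) = -1 m
5–9 s: ½(0 + 6)(4) = 12 m
9–14 s: ½(6 + 7)(5) = 32.5 m
Net displacement = 58 m

58 m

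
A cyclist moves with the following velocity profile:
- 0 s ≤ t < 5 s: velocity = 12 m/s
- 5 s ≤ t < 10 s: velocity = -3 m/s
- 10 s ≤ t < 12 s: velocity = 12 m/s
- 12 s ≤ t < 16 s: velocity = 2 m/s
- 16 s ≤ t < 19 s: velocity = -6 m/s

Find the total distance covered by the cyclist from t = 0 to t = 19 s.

125 m

Distance (not displacement) is the total path length: add the absolute areas under v-t.
0–5 s: |12| × 5 = 60 m
5–10 s: |-3| × 5 = 15 m
10–12 s: |12| × 2 = 24 m
12–16 s: |2| × 4 = 8 m
16–19 s: |-6| × 3 = 18 m
Total distance = 125 m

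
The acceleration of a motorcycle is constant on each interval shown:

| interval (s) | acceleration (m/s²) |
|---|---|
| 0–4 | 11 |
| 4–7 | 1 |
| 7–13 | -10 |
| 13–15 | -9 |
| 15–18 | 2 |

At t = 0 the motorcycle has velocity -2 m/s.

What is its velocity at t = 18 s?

Δv equals the area under the a-t graph; then v = v₀ + Δv.
0–4 s: 11 × 4 = 44 m/s
4–7 s: 1 × 3 = 3 m/s
7–13 s: -10 × 6 = -60 m/s
13–15 s: -9 × 2 = -18 m/s
15–18 s: 2 × 3 = 6 m/s
Δv = -25 m/s, so v(18) = -2 + (-25) = -27 m/s.

-27 m/s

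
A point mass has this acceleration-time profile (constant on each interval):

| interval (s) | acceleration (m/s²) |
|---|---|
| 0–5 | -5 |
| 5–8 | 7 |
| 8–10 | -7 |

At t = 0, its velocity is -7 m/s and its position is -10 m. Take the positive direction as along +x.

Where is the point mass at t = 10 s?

On each constant-a segment, Δv = aΔt and Δx = v₀Δt + ½aΔt²; chain segment to segment.
0–5 s: v starts -7 m/s; Δx = -7·5 + ½·-5·5² = -97.5 m; v ends -32 m/s.
5–8 s: v starts -32 m/s; Δx = -32·3 + ½·7·3² = -64.5 m; v ends -11 m/s.
8–10 s: v starts -11 m/s; Δx = -11·2 + ½·-7·2² = -36 m; v ends -25 m/s.
x(10) = -10 + Σ Δx = -208 m.

-208 m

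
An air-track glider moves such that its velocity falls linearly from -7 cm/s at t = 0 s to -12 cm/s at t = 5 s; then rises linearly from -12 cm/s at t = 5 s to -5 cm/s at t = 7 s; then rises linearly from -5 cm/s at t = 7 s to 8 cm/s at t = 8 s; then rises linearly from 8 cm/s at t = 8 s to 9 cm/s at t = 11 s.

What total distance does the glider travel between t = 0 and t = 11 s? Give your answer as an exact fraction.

2429/26 cm

Total distance travelled is ∫|v| dt — sum the magnitudes of each area piece.
0–5 s: |½(-7 + -12)(5)| = 47.5 cm
5–7 s: |½(-12 + -5)(2)| = 17 cm
7–8 s: v = 0 at t = 96/13 s; triangle areas 25/26 + 32/13 = 89/26 cm
8–11 s: |½(8 + 9)(3)| = 25.5 cm
Total distance = 2429/26 cm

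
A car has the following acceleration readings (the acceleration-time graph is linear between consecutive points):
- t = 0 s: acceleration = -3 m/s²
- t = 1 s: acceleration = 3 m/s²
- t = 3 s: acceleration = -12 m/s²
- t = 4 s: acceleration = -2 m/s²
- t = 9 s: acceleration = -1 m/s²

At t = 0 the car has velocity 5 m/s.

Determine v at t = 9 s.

-18.5 m/s

Δv equals the area under the a-t graph; then v = v₀ + Δv.
0–1 s: ½(-3 + 3)(1) = 0 m/s
1–3 s: ½(3 + -12)(2) = -9 m/s
3–4 s: ½(-12 + -2)(1) = -7 m/s
4–9 s: ½(-2 + -1)(5) = -7.5 m/s
Δv = -23.5 m/s, so v(9) = 5 + (-23.5) = -18.5 m/s.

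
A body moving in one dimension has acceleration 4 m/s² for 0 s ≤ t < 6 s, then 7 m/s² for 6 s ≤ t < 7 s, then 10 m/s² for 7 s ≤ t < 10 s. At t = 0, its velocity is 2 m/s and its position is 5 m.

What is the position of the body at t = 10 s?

262.5 m

On each constant-a segment, Δv = aΔt and Δx = v₀Δt + ½aΔt²; chain segment to segment.
0–6 s: v starts 2 m/s; Δx = 2·6 + ½·4·6² = 84 m; v ends 26 m/s.
6–7 s: v starts 26 m/s; Δx = 26·1 + ½·7·1² = 29.5 m; v ends 33 m/s.
7–10 s: v starts 33 m/s; Δx = 33·3 + ½·10·3² = 144 m; v ends 63 m/s.
x(10) = 5 + Σ Δx = 262.5 m.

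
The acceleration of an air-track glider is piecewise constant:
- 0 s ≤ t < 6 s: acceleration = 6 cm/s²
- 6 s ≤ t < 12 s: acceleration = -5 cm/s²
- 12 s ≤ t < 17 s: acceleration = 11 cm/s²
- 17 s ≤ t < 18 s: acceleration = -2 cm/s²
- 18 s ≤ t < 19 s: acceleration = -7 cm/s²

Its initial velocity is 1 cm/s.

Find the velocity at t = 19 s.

Δv equals the area under the a-t graph; then v = v₀ + Δv.
0–6 s: 6 × 6 = 36 cm/s
6–12 s: -5 × 6 = -30 cm/s
12–17 s: 11 × 5 = 55 cm/s
17–18 s: -2 × 1 = -2 cm/s
18–19 s: -7 × 1 = -7 cm/s
Δv = 52 cm/s, so v(19) = 1 + (52) = 53 cm/s.

53 cm/s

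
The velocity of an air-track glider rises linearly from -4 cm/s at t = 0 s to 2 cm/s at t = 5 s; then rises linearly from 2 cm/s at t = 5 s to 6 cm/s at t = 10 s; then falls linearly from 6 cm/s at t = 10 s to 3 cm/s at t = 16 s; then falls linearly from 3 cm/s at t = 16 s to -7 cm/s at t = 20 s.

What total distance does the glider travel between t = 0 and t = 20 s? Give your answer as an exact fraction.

Total distance travelled is ∫|v| dt — sum the magnitudes of each area piece.
0–5 s: v = 0 at t = 10/3 s; triangle areas 20/3 + 5/3 = 25/3 cm
5–10 s: |½(2 + 6)(5)| = 20 cm
10–16 s: |½(6 + 3)(6)| = 27 cm
16–20 s: v = 0 at t = 17.2 s; triangle areas 1.8 + 9.8 = 11.6 cm
Total distance = 1004/15 cm

1004/15 cm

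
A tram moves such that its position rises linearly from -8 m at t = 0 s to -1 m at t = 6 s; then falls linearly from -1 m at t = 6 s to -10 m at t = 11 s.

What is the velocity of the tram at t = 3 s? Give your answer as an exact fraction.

7/6 m/s

Velocity is the slope of the x-t graph on 0–6 s: (-1 − -8)/(6 − 0) = 7/6 m/s.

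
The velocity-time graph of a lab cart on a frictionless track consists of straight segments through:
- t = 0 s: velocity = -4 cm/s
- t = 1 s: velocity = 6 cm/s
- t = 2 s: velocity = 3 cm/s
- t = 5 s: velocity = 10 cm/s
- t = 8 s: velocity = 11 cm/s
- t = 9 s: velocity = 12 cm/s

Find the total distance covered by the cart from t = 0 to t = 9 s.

69.6 cm

Total distance travelled is ∫|v| dt — sum the magnitudes of each area piece.
0–1 s: v = 0 at t = 0.4 s; triangle areas 0.8 + 1.8 = 2.6 cm
1–2 s: |½(6 + 3)(1)| = 4.5 cm
2–5 s: |½(3 + 10)(3)| = 19.5 cm
5–8 s: |½(10 + 11)(3)| = 31.5 cm
8–9 s: |½(11 + 12)(1)| = 11.5 cm
Total distance = 69.6 cm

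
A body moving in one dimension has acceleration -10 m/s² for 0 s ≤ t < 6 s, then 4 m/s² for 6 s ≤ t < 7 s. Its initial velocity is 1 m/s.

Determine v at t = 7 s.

-55 m/s

Δv equals the area under the a-t graph; then v = v₀ + Δv.
0–6 s: -10 × 6 = -60 m/s
6–7 s: 4 × 1 = 4 m/s
Δv = -56 m/s, so v(7) = 1 + (-56) = -55 m/s.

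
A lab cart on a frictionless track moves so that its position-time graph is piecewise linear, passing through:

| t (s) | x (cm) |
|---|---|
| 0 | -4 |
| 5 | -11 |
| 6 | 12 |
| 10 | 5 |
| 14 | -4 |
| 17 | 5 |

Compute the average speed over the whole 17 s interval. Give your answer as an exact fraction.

Average speed = (total path length)/(elapsed time); on a piecewise-linear x-t graph the path length is Σ|Δx|.
0–5 s: |Δx| = |-11 − -4| = 7 cm
5–6 s: |Δx| = |12 − -11| = 23 cm
6–10 s: |Δx| = |5 − 12| = 7 cm
10–14 s: |Δx| = |-4 − 5| = 9 cm
14–17 s: |Δx| = |5 − -4| = 9 cm
Total path = 55 cm; average speed = 55/17 = 55/17 cm/s.

55/17 cm/s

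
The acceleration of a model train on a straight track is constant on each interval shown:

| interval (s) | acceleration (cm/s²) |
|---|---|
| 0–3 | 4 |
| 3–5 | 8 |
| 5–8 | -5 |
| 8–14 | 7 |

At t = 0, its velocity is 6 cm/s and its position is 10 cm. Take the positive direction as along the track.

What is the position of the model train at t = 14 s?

417.5 cm

On each constant-a segment, Δv = aΔt and Δx = v₀Δt + ½aΔt²; chain segment to segment.
0–3 s: v starts 6 cm/s; Δx = 6·3 + ½·4·3² = 36 cm; v ends 18 cm/s.
3–5 s: v starts 18 cm/s; Δx = 18·2 + ½·8·2² = 52 cm; v ends 34 cm/s.
5–8 s: v starts 34 cm/s; Δx = 34·3 + ½·-5·3² = 79.5 cm; v ends 19 cm/s.
8–14 s: v starts 19 cm/s; Δx = 19·6 + ½·7·6² = 240 cm; v ends 61 cm/s.
x(14) = 10 + Σ Δx = 417.5 cm.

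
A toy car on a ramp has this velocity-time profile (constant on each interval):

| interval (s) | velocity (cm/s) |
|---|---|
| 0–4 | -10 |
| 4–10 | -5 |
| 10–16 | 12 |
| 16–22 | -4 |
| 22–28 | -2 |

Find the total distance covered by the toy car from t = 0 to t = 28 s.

Distance (not displacement) is the total path length: add the absolute areas under v-t.
0–4 s: |-10| × 4 = 40 cm
4–10 s: |-5| × 6 = 30 cm
10–16 s: |12| × 6 = 72 cm
16–22 s: |-4| × 6 = 24 cm
22–28 s: |-2| × 6 = 12 cm
Total distance = 178 cm

178 cm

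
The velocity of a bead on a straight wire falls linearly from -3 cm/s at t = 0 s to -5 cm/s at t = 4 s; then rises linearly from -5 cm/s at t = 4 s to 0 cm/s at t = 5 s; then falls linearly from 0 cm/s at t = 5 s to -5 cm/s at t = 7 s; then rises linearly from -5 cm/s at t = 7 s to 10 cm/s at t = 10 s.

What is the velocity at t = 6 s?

-2.5 cm/s

On 5–7 s the graph is linear from 0 to -5 cm/s: v(6) = 0 + (-5 − 0)·(6 − 5)/(7 − 5) = -2.5 cm/s.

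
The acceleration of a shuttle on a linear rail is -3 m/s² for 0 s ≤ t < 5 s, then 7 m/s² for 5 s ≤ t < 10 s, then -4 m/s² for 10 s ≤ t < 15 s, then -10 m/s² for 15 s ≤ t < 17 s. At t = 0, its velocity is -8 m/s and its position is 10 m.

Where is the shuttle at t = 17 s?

On each constant-a segment, Δv = aΔt and Δx = v₀Δt + ½aΔt²; chain segment to segment.
0–5 s: v starts -8 m/s; Δx = -8·5 + ½·-3·5² = -77.5 m; v ends -23 m/s.
5–10 s: v starts -23 m/s; Δx = -23·5 + ½·7·5² = -27.5 m; v ends 12 m/s.
10–15 s: v starts 12 m/s; Δx = 12·5 + ½·-4·5² = 10 m; v ends -8 m/s.
15–17 s: v starts -8 m/s; Δx = -8·2 + ½·-10·2² = -36 m; v ends -28 m/s.
x(17) = 10 + Σ Δx = -121 m.

-121 m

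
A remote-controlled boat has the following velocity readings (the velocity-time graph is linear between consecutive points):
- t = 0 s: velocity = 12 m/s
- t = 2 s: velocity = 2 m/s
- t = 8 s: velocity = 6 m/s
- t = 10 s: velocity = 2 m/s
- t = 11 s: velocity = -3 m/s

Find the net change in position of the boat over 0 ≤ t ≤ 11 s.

Displacement is the signed area under the v-t curve.
0–2 s: ½(12 + 2)(2) = 14 m
2–8 s: ½(2 + 6)(6) = 24 m
8–10 s: ½(6 + 2)(2) = 8 m
10–11 s: ½(2 + -3)(1) = -0.5 m
Net displacement = 45.5 m

45.5 m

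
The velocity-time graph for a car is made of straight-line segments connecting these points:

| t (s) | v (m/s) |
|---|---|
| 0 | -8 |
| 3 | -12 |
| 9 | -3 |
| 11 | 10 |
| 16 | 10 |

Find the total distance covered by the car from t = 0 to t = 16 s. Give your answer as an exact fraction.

1734/13 m

Distance (not displacement) is the total path length: add the absolute areas under v-t.
0–3 s: |½(-8 + -12)(3)| = 30 m
3–9 s: |½(-12 + -3)(6)| = 45 m
9–11 s: v = 0 at t = 123/13 s; triangle areas 9/13 + 100/13 = 109/13 m
11–16 s: |10| × 5 = 50 m
Total distance = 1734/13 m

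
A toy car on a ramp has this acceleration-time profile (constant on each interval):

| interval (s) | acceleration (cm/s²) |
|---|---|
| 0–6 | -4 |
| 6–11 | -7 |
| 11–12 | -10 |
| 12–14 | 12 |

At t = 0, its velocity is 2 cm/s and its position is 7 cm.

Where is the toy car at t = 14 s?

On each constant-a segment, Δv = aΔt and Δx = v₀Δt + ½aΔt²; chain segment to segment.
0–6 s: v starts 2 cm/s; Δx = 2·6 + ½·-4·6² = -60 cm; v ends -22 cm/s.
6–11 s: v starts -22 cm/s; Δx = -22·5 + ½·-7·5² = -197.5 cm; v ends -57 cm/s.
11–12 s: v starts -57 cm/s; Δx = -57·1 + ½·-10·1² = -62 cm; v ends -67 cm/s.
12–14 s: v starts -67 cm/s; Δx = -67·2 + ½·12·2² = -110 cm; v ends -43 cm/s.
x(14) = 7 + Σ Δx = -422.5 cm.

-422.5 cm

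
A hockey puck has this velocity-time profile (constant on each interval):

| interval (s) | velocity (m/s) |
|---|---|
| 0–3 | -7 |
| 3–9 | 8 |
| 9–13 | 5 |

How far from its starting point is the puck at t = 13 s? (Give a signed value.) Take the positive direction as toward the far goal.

Displacement is the signed area under the v-t curve.
0–3 s: -7 × 3 = -21 m
3–9 s: 8 × 6 = 48 m
9–13 s: 5 × 4 = 20 m
Net displacement = 47 m

47 m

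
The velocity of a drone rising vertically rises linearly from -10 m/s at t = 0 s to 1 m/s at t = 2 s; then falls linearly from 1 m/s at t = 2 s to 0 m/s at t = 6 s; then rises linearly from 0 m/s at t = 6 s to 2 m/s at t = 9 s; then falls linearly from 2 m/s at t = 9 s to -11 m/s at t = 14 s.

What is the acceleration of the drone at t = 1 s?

Acceleration is the slope of the v-t graph on 0–2 s: (1 − -10)/(2 − 0) = 5.5 m/s².

5.5 m/s²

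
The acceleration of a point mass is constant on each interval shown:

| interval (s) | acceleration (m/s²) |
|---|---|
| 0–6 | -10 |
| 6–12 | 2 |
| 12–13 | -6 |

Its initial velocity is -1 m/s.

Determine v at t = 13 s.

-55 m/s

Δv equals the area under the a-t graph; then v = v₀ + Δv.
0–6 s: -10 × 6 = -60 m/s
6–12 s: 2 × 6 = 12 m/s
12–13 s: -6 × 1 = -6 m/s
Δv = -54 m/s, so v(13) = -1 + (-54) = -55 m/s.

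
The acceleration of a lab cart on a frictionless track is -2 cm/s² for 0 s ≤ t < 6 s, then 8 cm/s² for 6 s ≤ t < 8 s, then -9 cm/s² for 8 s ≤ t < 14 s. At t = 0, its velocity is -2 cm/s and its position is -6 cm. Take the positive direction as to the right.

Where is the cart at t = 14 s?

-216 cm

On each constant-a segment, Δv = aΔt and Δx = v₀Δt + ½aΔt²; chain segment to segment.
0–6 s: v starts -2 cm/s; Δx = -2·6 + ½·-2·6² = -48 cm; v ends -14 cm/s.
6–8 s: v starts -14 cm/s; Δx = -14·2 + ½·8·2² = -12 cm; v ends 2 cm/s.
8–14 s: v starts 2 cm/s; Δx = 2·6 + ½·-9·6² = -150 cm; v ends -52 cm/s.
x(14) = -6 + Σ Δx = -216 cm.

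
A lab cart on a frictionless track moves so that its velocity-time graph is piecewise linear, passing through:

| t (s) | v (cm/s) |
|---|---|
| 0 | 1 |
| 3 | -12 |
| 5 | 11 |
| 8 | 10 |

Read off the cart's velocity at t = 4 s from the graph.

On 3–5 s the graph is linear from -12 to 11 cm/s: v(4) = -12 + (11 − -12)·(4 − 3)/(5 − 3) = -0.5 cm/s.

-0.5 cm/s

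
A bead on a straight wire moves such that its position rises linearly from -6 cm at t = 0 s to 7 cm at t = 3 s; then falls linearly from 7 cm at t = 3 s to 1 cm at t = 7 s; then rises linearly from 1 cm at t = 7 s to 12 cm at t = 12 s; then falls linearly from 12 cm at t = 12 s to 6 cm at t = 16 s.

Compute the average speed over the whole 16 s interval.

2.25 cm/s

Average speed = (total path length)/(elapsed time); on a piecewise-linear x-t graph the path length is Σ|Δx|.
0–3 s: |Δx| = |7 − -6| = 13 cm
3–7 s: |Δx| = |1 − 7| = 6 cm
7–12 s: |Δx| = |12 − 1| = 11 cm
12–16 s: |Δx| = |6 − 12| = 6 cm
Total path = 36 cm; average speed = 36/16 = 2.25 cm/s.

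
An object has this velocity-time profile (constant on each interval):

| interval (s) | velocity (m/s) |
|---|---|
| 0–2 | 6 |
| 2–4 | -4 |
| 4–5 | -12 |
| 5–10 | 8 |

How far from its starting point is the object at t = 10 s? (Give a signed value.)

Displacement is the signed area under the v-t curve.
0–2 s: 6 × 2 = 12 m
2–4 s: -4 × 2 = -8 m
4–5 s: -12 × 1 = -12 m
5–10 s: 8 × 5 = 40 m
Net displacement = 32 m

32 m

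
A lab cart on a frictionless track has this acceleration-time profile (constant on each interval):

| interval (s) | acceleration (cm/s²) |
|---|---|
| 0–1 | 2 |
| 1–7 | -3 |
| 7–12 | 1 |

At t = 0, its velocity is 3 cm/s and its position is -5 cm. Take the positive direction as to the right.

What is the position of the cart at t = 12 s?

On each constant-a segment, Δv = aΔt and Δx = v₀Δt + ½aΔt²; chain segment to segment.
0–1 s: v starts 3 cm/s; Δx = 3·1 + ½·2·1² = 4 cm; v ends 5 cm/s.
1–7 s: v starts 5 cm/s; Δx = 5·6 + ½·-3·6² = -24 cm; v ends -13 cm/s.
7–12 s: v starts -13 cm/s; Δx = -13·5 + ½·1·5² = -52.5 cm; v ends -8 cm/s.
x(12) = -5 + Σ Δx = -77.5 cm.

-77.5 cm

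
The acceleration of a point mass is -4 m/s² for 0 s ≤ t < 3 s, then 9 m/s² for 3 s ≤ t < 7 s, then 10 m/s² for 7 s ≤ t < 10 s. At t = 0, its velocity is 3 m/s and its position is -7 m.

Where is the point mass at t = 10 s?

146 m

On each constant-a segment, Δv = aΔt and Δx = v₀Δt + ½aΔt²; chain segment to segment.
0–3 s: v starts 3 m/s; Δx = 3·3 + ½·-4·3² = -9 m; v ends -9 m/s.
3–7 s: v starts -9 m/s; Δx = -9·4 + ½·9·4² = 36 m; v ends 27 m/s.
7–10 s: v starts 27 m/s; Δx = 27·3 + ½·10·3² = 126 m; v ends 57 m/s.
x(10) = -7 + Σ Δx = 146 m.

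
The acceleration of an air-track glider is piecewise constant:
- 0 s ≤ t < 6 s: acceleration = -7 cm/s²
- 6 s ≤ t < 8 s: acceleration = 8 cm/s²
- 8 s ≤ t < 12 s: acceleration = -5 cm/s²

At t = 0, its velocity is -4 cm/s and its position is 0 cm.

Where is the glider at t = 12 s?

On each constant-a segment, Δv = aΔt and Δx = v₀Δt + ½aΔt²; chain segment to segment.
0–6 s: v starts -4 cm/s; Δx = -4·6 + ½·-7·6² = -150 cm; v ends -46 cm/s.
6–8 s: v starts -46 cm/s; Δx = -46·2 + ½·8·2² = -76 cm; v ends -30 cm/s.
8–12 s: v starts -30 cm/s; Δx = -30·4 + ½·-5·4² = -160 cm; v ends -50 cm/s.
x(12) = 0 + Σ Δx = -386 cm.

-386 cm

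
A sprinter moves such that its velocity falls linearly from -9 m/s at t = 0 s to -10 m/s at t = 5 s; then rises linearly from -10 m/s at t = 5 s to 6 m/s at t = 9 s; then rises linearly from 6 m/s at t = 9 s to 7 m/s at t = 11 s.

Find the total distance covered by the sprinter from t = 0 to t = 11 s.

Total distance travelled is ∫|v| dt — sum the magnitudes of each area piece.
0–5 s: |½(-9 + -10)(5)| = 47.5 m
5–9 s: v = 0 at t = 7.5 s; triangle areas 12.5 + 4.5 = 17 m
9–11 s: |½(6 + 7)(2)| = 13 m
Total distance = 77.5 m

77.5 m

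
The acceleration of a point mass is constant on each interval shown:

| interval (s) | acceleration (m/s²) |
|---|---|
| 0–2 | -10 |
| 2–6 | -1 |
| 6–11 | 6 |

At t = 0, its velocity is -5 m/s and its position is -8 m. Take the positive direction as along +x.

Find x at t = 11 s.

On each constant-a segment, Δv = aΔt and Δx = v₀Δt + ½aΔt²; chain segment to segment.
0–2 s: v starts -5 m/s; Δx = -5·2 + ½·-10·2² = -30 m; v ends -25 m/s.
2–6 s: v starts -25 m/s; Δx = -25·4 + ½·-1·4² = -108 m; v ends -29 m/s.
6–11 s: v starts -29 m/s; Δx = -29·5 + ½·6·5² = -70 m; v ends 1 m/s.
x(11) = -8 + Σ Δx = -216 m.

-216 m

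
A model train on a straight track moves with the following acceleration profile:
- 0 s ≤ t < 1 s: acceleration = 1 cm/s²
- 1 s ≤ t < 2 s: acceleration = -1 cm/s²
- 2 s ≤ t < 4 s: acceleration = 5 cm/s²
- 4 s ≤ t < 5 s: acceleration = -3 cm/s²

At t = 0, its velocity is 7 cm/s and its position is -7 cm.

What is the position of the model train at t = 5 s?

On each constant-a segment, Δv = aΔt and Δx = v₀Δt + ½aΔt²; chain segment to segment.
0–1 s: v starts 7 cm/s; Δx = 7·1 + ½·1·1² = 7.5 cm; v ends 8 cm/s.
1–2 s: v starts 8 cm/s; Δx = 8·1 + ½·-1·1² = 7.5 cm; v ends 7 cm/s.
2–4 s: v starts 7 cm/s; Δx = 7·2 + ½·5·2² = 24 cm; v ends 17 cm/s.
4–5 s: v starts 17 cm/s; Δx = 17·1 + ½·-3·1² = 15.5 cm; v ends 14 cm/s.
x(5) = -7 + Σ Δx = 47.5 cm.

47.5 cm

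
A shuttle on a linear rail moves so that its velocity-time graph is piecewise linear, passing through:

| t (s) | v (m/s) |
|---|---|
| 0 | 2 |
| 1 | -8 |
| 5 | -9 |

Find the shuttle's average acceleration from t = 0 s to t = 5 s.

-2.2 m/s²

Average acceleration = Δv/Δt = (-9 − 2)/(5 − 0) = -2.2 m/s².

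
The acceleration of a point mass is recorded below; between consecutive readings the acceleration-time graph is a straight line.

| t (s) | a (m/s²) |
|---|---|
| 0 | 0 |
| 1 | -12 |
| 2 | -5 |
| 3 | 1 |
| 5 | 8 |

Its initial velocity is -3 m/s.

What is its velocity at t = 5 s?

-10.5 m/s

Δv equals the area under the a-t graph; then v = v₀ + Δv.
0–1 s: ½(0 + -12)(1) = -6 m/s
1–2 s: ½(-12 + -5)(1) = -8.5 m/s
2–3 s: ½(-5 + 1)(1) = -2 m/s
3–5 s: ½(1 + 8)(2) = 9 m/s
Δv = -7.5 m/s, so v(5) = -3 + (-7.5) = -10.5 m/s.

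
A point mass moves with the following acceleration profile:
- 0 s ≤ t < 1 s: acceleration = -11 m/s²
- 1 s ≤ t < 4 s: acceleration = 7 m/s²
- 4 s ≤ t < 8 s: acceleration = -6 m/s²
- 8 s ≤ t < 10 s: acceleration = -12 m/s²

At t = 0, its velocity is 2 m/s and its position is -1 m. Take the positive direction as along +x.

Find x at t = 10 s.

-48 m

On each constant-a segment, Δv = aΔt and Δx = v₀Δt + ½aΔt²; chain segment to segment.
0–1 s: v starts 2 m/s; Δx = 2·1 + ½·-11·1² = -3.5 m; v ends -9 m/s.
1–4 s: v starts -9 m/s; Δx = -9·3 + ½·7·3² = 4.5 m; v ends 12 m/s.
4–8 s: v starts 12 m/s; Δx = 12·4 + ½·-6·4² = 0 m; v ends -12 m/s.
8–10 s: v starts -12 m/s; Δx = -12·2 + ½·-12·2² = -48 m; v ends -36 m/s.
x(10) = -1 + Σ Δx = -48 m.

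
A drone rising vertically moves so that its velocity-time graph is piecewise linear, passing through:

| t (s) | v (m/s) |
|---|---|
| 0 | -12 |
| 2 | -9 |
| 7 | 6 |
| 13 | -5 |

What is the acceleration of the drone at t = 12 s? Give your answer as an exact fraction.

-11/6 m/s²

Acceleration is the slope of the v-t graph on 7–13 s: (-5 − 6)/(13 − 7) = -11/6 m/s².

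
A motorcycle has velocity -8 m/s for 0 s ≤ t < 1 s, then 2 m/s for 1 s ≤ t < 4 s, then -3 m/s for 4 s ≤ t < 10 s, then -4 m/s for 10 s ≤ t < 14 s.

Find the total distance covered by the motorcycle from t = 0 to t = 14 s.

Total distance travelled is ∫|v| dt — sum the magnitudes of each area piece.
0–1 s: |-8| × 1 = 8 m
1–4 s: |2| × 3 = 6 m
4–10 s: |-3| × 6 = 18 m
10–14 s: |-4| × 4 = 16 m
Total distance = 48 m

48 m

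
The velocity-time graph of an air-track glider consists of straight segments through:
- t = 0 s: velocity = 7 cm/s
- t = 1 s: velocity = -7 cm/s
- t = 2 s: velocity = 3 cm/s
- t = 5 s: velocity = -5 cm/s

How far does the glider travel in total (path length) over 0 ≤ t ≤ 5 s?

Total distance travelled is ∫|v| dt — sum the magnitudes of each area piece.
0–1 s: v = 0 at t = 0.5 s; triangle areas 1.75 + 1.75 = 3.5 cm
1–2 s: v = 0 at t = 1.7 s; triangle areas 2.45 + 0.45 = 2.9 cm
2–5 s: v = 0 at t = 3.125 s; triangle areas 1.6875 + 4.6875 = 6.375 cm
Total distance = 12.775 cm

12.775 cm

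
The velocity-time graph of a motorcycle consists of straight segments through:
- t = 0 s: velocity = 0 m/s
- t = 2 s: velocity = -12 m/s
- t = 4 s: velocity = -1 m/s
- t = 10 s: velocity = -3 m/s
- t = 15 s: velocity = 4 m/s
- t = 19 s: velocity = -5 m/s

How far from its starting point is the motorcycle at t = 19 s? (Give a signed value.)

-36.5 m

Displacement is the signed area under the v-t curve.
0–2 s: ½(0 + -12)(2) = -12 m
2–4 s: ½(-12 + -1)(2) = -13 m
4–10 s: ½(-1 + -3)(6) = -12 m
10–15 s: ½(-3 + 4)(5) = 2.5 m
15–19 s: ½(4 + -5)(4) = -2 m
Net displacement = -36.5 m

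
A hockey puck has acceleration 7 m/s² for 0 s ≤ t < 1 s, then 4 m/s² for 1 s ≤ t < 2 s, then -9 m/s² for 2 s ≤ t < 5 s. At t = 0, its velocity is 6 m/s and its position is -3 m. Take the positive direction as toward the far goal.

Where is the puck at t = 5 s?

On each constant-a segment, Δv = aΔt and Δx = v₀Δt + ½aΔt²; chain segment to segment.
0–1 s: v starts 6 m/s; Δx = 6·1 + ½·7·1² = 9.5 m; v ends 13 m/s.
1–2 s: v starts 13 m/s; Δx = 13·1 + ½·4·1² = 15 m; v ends 17 m/s.
2–5 s: v starts 17 m/s; Δx = 17·3 + ½·-9·3² = 10.5 m; v ends -10 m/s.
x(5) = -3 + Σ Δx = 32 m.

32 m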